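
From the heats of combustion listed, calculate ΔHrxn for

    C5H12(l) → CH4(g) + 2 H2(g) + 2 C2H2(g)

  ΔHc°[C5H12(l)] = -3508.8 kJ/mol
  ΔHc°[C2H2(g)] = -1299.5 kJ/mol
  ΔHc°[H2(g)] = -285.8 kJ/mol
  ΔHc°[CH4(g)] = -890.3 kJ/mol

With combustion enthalpies, reactants minus products:
= [1·(-3508.8)] − [1·(-890.3) + 2·(-285.8) + 2·(-1299.5)]
= 552.1 kJ/mol

ΔHrxn = 552.1 kJ/mol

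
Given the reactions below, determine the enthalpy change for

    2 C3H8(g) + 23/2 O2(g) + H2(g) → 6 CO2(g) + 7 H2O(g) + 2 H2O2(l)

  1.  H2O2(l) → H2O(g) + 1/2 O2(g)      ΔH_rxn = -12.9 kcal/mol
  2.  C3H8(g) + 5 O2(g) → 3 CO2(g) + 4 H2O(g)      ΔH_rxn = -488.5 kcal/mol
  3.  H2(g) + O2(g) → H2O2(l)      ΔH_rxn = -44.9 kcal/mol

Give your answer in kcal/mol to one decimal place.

eq. 1 reversed: +12.9 kcal/mol
eq. 2 × 2: (2)·(-488.5) = -977.0 kcal/mol
eq. 3 as written: -44.9 kcal/mol
Since enthalpy is a state function, ΔH_rxn = (+12.9) + (-977.0) + (-44.9) = -1009.0 kcal/mol

ΔH_rxn = -1009.0 kcal/mol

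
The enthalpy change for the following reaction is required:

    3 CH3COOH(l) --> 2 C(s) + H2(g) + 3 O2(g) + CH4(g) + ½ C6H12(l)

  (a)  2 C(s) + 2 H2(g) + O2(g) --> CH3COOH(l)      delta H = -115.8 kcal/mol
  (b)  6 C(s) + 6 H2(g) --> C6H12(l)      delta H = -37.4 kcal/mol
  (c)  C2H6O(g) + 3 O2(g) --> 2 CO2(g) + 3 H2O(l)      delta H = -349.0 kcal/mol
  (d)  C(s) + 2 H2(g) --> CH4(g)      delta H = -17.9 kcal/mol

(a) reversed and × 3 (reverse to put CH3COOH(l) on the reactant side; ×3 to match 3 CH3COOH(l) in the target): (-3)·(-115.8) = +347.4 kcal/mol
(b) × 1/2 (scale by 1/2 for the 1/2 C6H12(l)): (1/2)·(-37.4) = -18.7 kcal/mol
(c): not needed (CO2(g) appears nowhere else).
(d) as written (CH4(g) already on the product side): -17.9 kcal/mol
delta H = (-3)·(-115.8) + (1/2)·(-37.4) + (1)·(-17.9) = 310.8 kcal/mol

delta H = 310.8 kcal/mol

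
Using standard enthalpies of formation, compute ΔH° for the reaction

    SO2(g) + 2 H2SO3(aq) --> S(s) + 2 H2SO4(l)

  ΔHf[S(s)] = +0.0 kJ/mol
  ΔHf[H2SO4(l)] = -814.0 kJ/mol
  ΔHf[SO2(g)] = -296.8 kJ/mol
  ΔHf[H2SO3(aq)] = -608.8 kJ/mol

ΔH°rxn = Σ nΔHf°(products) − Σ nΔHf°(reactants).
Products: 1·(+0.0) + 2·(-814.0) = -1628.0
Reactants: 1·(-296.8) + 2·(-608.8) = -1514.4
ΔH° = (-1628.0) − (-1514.4) = -113.6 kJ/mol

ΔH° = -113.6 kJ/mol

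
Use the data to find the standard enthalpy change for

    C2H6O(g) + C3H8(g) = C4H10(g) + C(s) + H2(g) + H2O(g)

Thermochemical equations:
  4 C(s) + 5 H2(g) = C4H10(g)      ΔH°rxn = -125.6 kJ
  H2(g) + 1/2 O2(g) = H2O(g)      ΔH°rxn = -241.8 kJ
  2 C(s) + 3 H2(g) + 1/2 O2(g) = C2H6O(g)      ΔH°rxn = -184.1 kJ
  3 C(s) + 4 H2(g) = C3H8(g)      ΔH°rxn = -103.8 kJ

equation 1 as written (C4H10(g) already on the product side): -125.6 kJ
equation 2 as written (H2O(g) already on the product side): -241.8 kJ
equation 3 reversed (reverse to put C2H6O(g) on the reactant side): +184.1 kJ
equation 4 reversed (C3H8(g) must end up as a reactant): +103.8 kJ
ΔH°rxn = (-125.6) + (-241.8) + (+184.1) + (+103.8) = -79.5 kJ

ΔH°rxn = -79.5 kJ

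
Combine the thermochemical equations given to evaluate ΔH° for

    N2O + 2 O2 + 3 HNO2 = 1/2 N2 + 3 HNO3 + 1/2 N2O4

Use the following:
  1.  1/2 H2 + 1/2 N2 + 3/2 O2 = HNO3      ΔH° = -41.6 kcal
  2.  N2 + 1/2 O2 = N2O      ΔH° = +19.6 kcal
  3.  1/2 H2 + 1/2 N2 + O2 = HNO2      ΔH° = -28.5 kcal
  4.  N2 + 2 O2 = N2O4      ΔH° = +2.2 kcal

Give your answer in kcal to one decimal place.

ΔH° = -57.8 kcal

eq. 1 × 3: (3)·(-41.6) = -124.8 kcal
eq. 2 reversed: -19.6 kcal
eq. 3 reversed and × 3: (-3)·(-28.5) = +85.5 kcal
eq. 4 × 1/2: (1/2)·(+2.2) = +1.1 kcal
By Hess's law, ΔH° = (3)·(-41.6) + (-1)·(+19.6) + (-3)·(-28.5) + (1/2)·(+2.2) = -57.8 kcal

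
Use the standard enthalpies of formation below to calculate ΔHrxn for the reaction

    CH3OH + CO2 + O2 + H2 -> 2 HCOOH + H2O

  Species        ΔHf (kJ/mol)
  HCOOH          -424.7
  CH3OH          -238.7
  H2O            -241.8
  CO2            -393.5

ΔH°rxn = Σ nΔHf°(products) − Σ nΔHf°(reactants).
Products: 2·(-424.7) + 1·(-241.8) = -1091.2
Reactants: 1·(-238.7) + 1·(-393.5) + 1·(+0.0) + 1·(+0.0) = -632.2
ΔHrxn = (-1091.2) − (-632.2) = -459.0 kJ/mol

ΔHrxn = -459.0 kJ/mol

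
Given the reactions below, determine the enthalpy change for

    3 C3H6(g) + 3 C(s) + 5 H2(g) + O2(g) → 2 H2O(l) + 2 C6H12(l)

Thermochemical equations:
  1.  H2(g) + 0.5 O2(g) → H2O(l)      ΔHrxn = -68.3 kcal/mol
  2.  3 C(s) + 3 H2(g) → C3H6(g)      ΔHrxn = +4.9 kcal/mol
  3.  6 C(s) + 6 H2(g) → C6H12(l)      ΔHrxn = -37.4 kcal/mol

ΔHrxn = -226.1 kcal/mol

eq. 1 × 2: (2)·(-68.3) = -136.6 kcal/mol
eq. 2 reversed and × 3: (-3)·(+4.9) = -14.7 kcal/mol
eq. 3 × 2: (2)·(-37.4) = -74.8 kcal/mol
By Hess's law, ΔHrxn = (2)·(-68.3) + (-3)·(+4.9) + (2)·(-37.4) = -226.1 kcal/mol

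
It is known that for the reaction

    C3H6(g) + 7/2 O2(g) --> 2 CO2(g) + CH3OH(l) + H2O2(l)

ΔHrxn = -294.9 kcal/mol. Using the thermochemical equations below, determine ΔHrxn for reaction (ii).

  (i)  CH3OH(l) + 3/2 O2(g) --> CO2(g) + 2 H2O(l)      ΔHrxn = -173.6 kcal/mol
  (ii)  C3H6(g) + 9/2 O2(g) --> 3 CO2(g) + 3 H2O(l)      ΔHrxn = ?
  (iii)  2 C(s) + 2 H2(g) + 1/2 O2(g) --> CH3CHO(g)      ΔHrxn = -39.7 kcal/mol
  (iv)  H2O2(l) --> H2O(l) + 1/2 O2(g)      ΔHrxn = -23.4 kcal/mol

ΔHrxn = -491.9 kcal/mol

(i) reversed (CH3OH(l) must end up as a product): +173.6 kcal/mol
(ii) as written (C3H6(g) already on the reactant side): contributes x
(iii): not needed (CH3CHO(g) appears nowhere else).
(iv) reversed (H2O2(l) must end up as a product): +23.4 kcal/mol
-294.9 = (+173.6) + (+23.4) + x
x = (-294.9 − (+197.0)) / (1) = -491.9 kcal/mol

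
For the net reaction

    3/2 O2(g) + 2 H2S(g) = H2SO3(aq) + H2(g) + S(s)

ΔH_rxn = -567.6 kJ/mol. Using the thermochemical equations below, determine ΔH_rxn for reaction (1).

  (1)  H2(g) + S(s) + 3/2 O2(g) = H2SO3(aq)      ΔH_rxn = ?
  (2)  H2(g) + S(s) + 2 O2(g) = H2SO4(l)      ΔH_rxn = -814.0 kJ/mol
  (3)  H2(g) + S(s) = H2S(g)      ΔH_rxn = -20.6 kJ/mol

(1) as written: contributes x
(2): not needed.
(3) reversed and × 2: (-2)·(-20.6) = +41.2 kJ/mol
-567.6 = (+41.2) + x
x = (-567.6 − (+41.2)) / (1) = -608.8 kJ/mol

ΔH_rxn = -608.8 kJ/mol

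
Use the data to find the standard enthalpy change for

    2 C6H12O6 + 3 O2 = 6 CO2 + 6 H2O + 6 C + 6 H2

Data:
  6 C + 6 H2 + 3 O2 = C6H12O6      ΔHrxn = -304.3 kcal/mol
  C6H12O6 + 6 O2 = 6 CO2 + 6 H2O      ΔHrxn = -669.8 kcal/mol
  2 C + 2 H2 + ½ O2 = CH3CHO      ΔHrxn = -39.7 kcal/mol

ΔHrxn = -365.5 kcal/mol

equation 1 reversed: +304.3 kcal/mol
equation 2 as written: -669.8 kcal/mol
equation 3: not needed.
ΔHrxn = (+304.3) + (-669.8) = -365.5 kcal/mol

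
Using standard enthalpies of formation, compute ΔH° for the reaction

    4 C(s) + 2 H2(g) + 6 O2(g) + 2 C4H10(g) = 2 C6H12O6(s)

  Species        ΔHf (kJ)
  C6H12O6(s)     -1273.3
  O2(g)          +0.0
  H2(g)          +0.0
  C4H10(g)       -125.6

Products: 2·(-1273.3) = -2546.6
Reactants: 4·(+0.0) + 2·(+0.0) + 6·(+0.0) + 2·(-125.6) = -251.2
ΔH° = (-2546.6) − (-251.2) = -2295.4 kJ

ΔH° = -2295.4 kJ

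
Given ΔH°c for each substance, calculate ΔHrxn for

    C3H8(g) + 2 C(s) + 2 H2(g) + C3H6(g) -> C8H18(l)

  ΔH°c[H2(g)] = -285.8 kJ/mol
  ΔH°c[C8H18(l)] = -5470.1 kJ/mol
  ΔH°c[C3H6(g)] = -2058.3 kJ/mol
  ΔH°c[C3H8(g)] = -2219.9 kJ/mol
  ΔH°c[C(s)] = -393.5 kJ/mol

Using ΔH = Σ nΔHc°(reactants) − Σ nΔHc°(products):
= [1·(-2219.9) + 2·(-393.5) + 2·(-285.8) + 1·(-2058.3)] − [1·(-5470.1)]
= -166.7 kJ/mol

ΔHrxn = -166.7 kJ/mol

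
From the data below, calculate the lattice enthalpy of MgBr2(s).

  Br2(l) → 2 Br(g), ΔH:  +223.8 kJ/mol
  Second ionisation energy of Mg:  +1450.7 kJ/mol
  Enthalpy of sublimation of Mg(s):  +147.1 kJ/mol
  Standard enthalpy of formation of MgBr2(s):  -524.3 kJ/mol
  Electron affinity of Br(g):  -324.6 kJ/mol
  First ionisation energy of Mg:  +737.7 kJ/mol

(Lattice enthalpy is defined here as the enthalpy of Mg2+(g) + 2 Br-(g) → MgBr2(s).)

U = -2434.4 kJ/mol

ΔHf° = 1·ΔHsub + 1·(ΣIE) + 1·D(Br2) + 2·EA + U
-524.3 = 1·(+147.1) + 1·(+2188.4) + 1·(+223.8) + 2·(-324.6) + U
U = -524.3 − (+1910.1) = -2434.4 kJ/mol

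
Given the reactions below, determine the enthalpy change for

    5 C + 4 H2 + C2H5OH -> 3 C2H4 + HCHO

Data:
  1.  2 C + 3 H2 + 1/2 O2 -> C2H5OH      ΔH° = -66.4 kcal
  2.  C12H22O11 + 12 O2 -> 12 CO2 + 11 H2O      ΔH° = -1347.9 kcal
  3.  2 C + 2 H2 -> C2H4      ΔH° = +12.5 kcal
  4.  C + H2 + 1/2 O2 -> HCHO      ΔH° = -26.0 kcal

eq. 1 reversed (C2H5OH must end up as a reactant): +66.4 kcal
eq. 2: not needed (C12H22O11 appears nowhere else).
eq. 3 × 3 (scale by 3 for the 3 C2H4): (3)·(+12.5) = +37.5 kcal
eq. 4 as written (HCHO already on the product side): -26.0 kcal
By Hess's law, ΔH° = (-1)·(-66.4) + (3)·(+12.5) + (1)·(-26.0) = 77.9 kcal

ΔH° = 77.9 kcal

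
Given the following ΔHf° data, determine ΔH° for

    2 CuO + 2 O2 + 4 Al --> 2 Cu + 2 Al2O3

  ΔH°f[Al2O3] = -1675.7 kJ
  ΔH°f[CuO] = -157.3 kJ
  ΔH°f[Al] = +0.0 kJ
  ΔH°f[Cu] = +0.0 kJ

ΔH° = -3036.8 kJ

ΔH°rxn = Σ nΔHf°(products) − Σ nΔHf°(reactants).
Products: 2·(+0.0) + 2·(-1675.7) = -3351.4
Reactants: 2·(-157.3) + 2·(+0.0) + 4·(+0.0) = -314.6
ΔH° = (-3351.4) − (-314.6) = -3036.8 kJ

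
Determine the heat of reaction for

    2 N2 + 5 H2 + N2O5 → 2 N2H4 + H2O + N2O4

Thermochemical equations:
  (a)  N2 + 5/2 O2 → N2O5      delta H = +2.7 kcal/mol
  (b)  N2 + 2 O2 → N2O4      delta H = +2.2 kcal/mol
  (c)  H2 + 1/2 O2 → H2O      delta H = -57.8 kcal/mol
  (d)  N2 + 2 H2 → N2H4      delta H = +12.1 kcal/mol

(a) reversed (reverse to put N2O5 on the reactant side): -2.7 kcal/mol
(b) as written (N2O4 already on the product side): +2.2 kcal/mol
(c) as written (H2O already on the product side): -57.8 kcal/mol
(d) × 2 (×2 to match 2 N2H4 in the target): (2)·(+12.1) = +24.2 kcal/mol
delta H = (-1)·(+2.7) + (1)·(+2.2) + (1)·(-57.8) + (2)·(+12.1) = -34.1 kcal/mol

delta H = -34.1 kcal/mol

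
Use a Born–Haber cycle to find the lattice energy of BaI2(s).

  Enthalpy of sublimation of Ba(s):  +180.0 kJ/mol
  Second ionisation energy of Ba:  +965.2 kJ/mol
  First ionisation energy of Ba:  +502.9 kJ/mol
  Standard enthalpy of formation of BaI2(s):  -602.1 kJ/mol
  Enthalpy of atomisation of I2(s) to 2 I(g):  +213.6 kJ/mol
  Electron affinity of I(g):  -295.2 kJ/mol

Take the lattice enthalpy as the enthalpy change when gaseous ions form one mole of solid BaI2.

U = -1873.4 kJ/mol

ΔHf° = 1·ΔHsub + 1·(ΣIE) + 1·D(I2) + 2·EA + U
-602.1 = 1·(+180.0) + 1·(+1468.1) + 1·(+213.6) + 2·(-295.2) + U
U = -602.1 − (+1271.3) = -1873.4 kJ/mol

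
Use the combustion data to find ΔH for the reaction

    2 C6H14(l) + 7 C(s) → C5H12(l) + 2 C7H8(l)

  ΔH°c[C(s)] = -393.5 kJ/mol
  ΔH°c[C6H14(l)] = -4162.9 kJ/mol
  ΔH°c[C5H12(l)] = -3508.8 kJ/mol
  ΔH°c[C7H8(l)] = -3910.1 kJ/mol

ΔH = 248.7 kJ/mol

Using ΔH = Σ nΔHc°(reactants) − Σ nΔHc°(products):
= [2·(-4162.9) + 7·(-393.5)] − [1·(-3508.8) + 2·(-3910.1)]
= 248.7 kJ/mol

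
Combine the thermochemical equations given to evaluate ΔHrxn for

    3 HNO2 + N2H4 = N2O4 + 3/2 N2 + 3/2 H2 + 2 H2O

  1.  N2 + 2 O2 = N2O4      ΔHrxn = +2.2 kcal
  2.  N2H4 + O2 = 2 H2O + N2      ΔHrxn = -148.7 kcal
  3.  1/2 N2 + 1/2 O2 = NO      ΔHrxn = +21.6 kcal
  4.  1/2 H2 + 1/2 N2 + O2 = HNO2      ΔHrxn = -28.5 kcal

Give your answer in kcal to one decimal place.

ΔHrxn = -61.0 kcal

eq. 1 as written: +2.2 kcal
eq. 2 as written: -148.7 kcal
eq. 3: not needed.
eq. 4 reversed and × 3: (-3)·(-28.5) = +85.5 kcal
By Hess's law, ΔHrxn = (1)·(+2.2) + (1)·(-148.7) + (-3)·(-28.5) = -61.0 kcal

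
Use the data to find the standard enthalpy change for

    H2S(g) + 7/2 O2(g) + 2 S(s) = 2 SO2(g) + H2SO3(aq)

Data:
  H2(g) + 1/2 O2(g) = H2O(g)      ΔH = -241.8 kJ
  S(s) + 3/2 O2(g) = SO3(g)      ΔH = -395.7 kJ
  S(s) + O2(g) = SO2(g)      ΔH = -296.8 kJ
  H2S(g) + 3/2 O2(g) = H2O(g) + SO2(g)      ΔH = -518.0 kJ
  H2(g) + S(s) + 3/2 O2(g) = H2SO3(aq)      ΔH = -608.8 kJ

equation 1 reversed: +241.8 kJ
equation 2: not needed (SO3(g) appears nowhere else).
equation 3 as written: -296.8 kJ
equation 4 as written (H2S(g) already on the reactant side): -518.0 kJ
equation 5 as written (H2SO3(aq) already on the product side): -608.8 kJ
ΔH = (-1)·(-241.8) + (1)·(-296.8) + (1)·(-518.0) + (1)·(-608.8) = -1181.8 kJ

ΔH = -1181.8 kJ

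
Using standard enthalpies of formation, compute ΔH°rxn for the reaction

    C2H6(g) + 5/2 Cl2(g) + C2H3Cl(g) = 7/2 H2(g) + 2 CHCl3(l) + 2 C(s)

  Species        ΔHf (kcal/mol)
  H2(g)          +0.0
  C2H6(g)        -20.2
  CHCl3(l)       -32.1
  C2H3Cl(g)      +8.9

Products: 7/2·(+0.0) + 2·(-32.1) + 2·(+0.0) = -64.2
Reactants: 1·(-20.2) + 5/2·(+0.0) + 1·(+8.9) = -11.3
ΔH°rxn = (-64.2) − (-11.3) = -52.9 kcal/mol

ΔH°rxn = -52.9 kcal/mol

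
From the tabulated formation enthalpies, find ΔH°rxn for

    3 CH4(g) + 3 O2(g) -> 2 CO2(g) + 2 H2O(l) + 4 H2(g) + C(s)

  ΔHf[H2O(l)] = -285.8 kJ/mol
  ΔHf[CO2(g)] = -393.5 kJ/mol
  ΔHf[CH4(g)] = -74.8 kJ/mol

Products: 2·(-393.5) + 2·(-285.8) + 4·(+0.0) + 1·(+0.0) = -1358.6
Reactants: 3·(-74.8) + 3·(+0.0) = -224.4
ΔH°rxn = (-1358.6) − (-224.4) = -1134.2 kJ/mol

ΔH°rxn = -1134.2 kJ/mol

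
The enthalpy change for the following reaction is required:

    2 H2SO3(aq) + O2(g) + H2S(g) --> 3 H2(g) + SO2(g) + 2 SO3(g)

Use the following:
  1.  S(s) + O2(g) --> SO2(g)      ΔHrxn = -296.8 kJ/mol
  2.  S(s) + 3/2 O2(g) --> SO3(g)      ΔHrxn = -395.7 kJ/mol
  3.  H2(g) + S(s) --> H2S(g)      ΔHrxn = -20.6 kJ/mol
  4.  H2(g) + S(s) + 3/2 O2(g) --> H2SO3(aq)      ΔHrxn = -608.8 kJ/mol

ΔHrxn = 150.0 kJ/mol

eq. 1 as written: -296.8 kJ/mol
eq. 2 × 2: (2)·(-395.7) = -791.4 kJ/mol
eq. 3 reversed: +20.6 kJ/mol
eq. 4 reversed and × 2: (-2)·(-608.8) = +1217.6 kJ/mol
Combining the equations, ΔHrxn = (1)·(-296.8) + (2)·(-395.7) + (-1)·(-20.6) + (-2)·(-608.8) = 150.0 kJ/mol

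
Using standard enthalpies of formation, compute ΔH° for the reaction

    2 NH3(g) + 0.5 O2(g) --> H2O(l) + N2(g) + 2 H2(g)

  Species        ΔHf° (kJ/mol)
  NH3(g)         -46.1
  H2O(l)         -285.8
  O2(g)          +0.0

Products: 1·(-285.8) + 1·(+0.0) + 2·(+0.0) = -285.8
Reactants: 2·(-46.1) + 1/2·(+0.0) = -92.2
ΔH° = (-285.8) − (-92.2) = -193.6 kJ/mol

ΔH° = -193.6 kJ/mol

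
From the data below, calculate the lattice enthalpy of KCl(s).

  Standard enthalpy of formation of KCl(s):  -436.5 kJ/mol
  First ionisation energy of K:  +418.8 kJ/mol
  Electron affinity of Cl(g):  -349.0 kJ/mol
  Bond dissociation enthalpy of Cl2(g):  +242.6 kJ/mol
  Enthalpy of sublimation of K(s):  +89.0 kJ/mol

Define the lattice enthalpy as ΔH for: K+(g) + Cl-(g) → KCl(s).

U = -716.6 kJ/mol

ΔHf° = 1·ΔHsub + 1·(ΣIE) + 1/2·D(Cl2) + 1·EA + U
-436.5 = 1·(+89.0) + 1·(+418.8) + 1/2·(+242.6) + 1·(-349.0) + U
U = -436.5 − (+280.1) = -716.6 kJ/mol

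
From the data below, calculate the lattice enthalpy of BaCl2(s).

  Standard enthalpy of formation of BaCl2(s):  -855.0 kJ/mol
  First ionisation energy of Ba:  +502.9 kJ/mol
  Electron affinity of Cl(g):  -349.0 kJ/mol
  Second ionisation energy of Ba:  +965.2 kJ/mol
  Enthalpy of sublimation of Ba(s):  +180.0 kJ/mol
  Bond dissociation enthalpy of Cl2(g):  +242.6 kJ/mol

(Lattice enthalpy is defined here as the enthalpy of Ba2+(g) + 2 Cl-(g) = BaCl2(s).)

U = -2047.7 kJ/mol

ΔHf° = 1·ΔHsub + 1·(ΣIE) + 1·D(Cl2) + 2·EA + U
-855.0 = 1·(+180.0) + 1·(+1468.1) + 1·(+242.6) + 2·(-349.0) + U
U = -855.0 − (+1192.7) = -2047.7 kJ/mol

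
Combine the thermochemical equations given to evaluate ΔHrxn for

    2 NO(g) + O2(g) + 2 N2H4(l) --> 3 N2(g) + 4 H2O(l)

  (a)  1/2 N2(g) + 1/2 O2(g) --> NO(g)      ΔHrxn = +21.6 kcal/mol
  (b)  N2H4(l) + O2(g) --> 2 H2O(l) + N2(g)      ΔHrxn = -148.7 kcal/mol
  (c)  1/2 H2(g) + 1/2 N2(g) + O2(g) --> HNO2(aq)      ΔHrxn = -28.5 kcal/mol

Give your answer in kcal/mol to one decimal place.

(a) reversed and × 2 (NO(g) must end up as a reactant; ×2 to match 2 NO(g) in the target): (-2)·(+21.6) = -43.2 kcal/mol
(b) × 2 (scale by 2 for the 2 N2H4(l)): (2)·(-148.7) = -297.4 kcal/mol
(c): not needed (HNO2(aq) appears nowhere else).
Combining the equations, ΔHrxn = (-2)·(+21.6) + (2)·(-148.7) = -340.6 kcal/mol

ΔHrxn = -340.6 kcal/mol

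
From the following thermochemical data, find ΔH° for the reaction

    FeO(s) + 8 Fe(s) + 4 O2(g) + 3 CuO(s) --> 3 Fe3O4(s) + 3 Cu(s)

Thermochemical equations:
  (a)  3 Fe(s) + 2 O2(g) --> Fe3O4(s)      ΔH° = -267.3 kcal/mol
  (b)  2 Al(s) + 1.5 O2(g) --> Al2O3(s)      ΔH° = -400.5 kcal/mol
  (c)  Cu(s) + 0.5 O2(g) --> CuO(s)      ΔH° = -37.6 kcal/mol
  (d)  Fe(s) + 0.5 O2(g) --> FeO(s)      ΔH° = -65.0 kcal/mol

(a) × 3: (3)·(-267.3) = -801.9 kcal/mol
(b): not needed.
(c) reversed and × 3: (-3)·(-37.6) = +112.8 kcal/mol
(d) reversed: +65.0 kcal/mol
Summing the manipulated equations, ΔH° = (3)·(-267.3) + (-3)·(-37.6) + (-1)·(-65.0) = -624.1 kcal/mol

ΔH° = -624.1 kcal/mol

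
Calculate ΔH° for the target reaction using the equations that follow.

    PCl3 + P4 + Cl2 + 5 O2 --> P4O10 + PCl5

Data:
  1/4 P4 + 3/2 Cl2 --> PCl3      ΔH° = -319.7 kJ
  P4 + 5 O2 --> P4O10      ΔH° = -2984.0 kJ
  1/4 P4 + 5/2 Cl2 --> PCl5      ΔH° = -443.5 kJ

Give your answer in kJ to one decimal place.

equation 1 reversed (reverse to put PCl3 on the reactant side): +319.7 kJ
equation 2 as written (P4O10 already on the product side): -2984.0 kJ
equation 3 as written (PCl5 already on the product side): -443.5 kJ
By Hess's law, ΔH° = (+319.7) + (-2984.0) + (-443.5) = -3107.8 kJ

ΔH° = -3107.8 kJ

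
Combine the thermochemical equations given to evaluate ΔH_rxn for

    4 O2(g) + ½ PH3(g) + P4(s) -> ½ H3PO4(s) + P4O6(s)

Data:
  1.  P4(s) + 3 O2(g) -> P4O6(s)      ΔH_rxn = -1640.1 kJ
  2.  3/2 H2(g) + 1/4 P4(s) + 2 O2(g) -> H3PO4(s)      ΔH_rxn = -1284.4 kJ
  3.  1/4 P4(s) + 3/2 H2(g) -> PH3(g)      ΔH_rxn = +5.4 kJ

eq. 1 as written (P4O6(s) already on the product side): -1640.1 kJ
eq. 2 × 1/2 (×1/2 to match 1/2 H3PO4(s) in the target): (1/2)·(-1284.4) = -642.2 kJ
eq. 3 reversed and × 1/2 (reverse to put PH3(g) on the reactant side; scale by 1/2 for the 1/2 PH3(g)): (-1/2)·(+5.4) = -2.7 kJ
By Hess's law, ΔH_rxn = (-1640.1) + (-642.2) + (-2.7) = -2285.0 kJ

ΔH_rxn = -2285.0 kJ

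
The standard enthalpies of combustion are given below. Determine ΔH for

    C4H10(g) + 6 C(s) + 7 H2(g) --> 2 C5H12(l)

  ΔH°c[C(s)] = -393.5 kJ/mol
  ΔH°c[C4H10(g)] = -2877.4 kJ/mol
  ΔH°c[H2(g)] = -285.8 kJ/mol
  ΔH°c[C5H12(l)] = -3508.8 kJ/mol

ΔH = -221.4 kJ/mol

With combustion enthalpies, reactants minus products:
= [1·(-2877.4) + 6·(-393.5) + 7·(-285.8)] − [2·(-3508.8)]
= -221.4 kJ/mol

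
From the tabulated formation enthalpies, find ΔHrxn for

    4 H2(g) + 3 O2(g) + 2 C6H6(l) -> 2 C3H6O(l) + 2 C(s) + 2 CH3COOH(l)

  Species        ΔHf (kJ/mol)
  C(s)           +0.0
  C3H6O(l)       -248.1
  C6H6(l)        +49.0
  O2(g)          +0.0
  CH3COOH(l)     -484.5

ΔHrxn = -1563.2 kJ/mol

Products: 2·(-248.1) + 2·(+0.0) + 2·(-484.5) = -1465.2
Reactants: 4·(+0.0) + 3·(+0.0) + 2·(+49.0) = +98.0
ΔHrxn = (-1465.2) − (+98.0) = -1563.2 kJ/mol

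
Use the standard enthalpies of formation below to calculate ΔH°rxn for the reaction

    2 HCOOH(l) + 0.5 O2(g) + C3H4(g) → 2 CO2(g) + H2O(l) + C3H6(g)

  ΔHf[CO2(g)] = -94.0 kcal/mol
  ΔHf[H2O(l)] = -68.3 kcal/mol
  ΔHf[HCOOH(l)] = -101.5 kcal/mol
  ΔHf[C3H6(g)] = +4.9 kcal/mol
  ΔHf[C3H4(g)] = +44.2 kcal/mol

ΔH°rxn = -92.6 kcal/mol

Products: 2·(-94.0) + 1·(-68.3) + 1·(+4.9) = -251.4
Reactants: 2·(-101.5) + 1/2·(+0.0) + 1·(+44.2) = -158.8
ΔH°rxn = (-251.4) − (-158.8) = -92.6 kcal/mol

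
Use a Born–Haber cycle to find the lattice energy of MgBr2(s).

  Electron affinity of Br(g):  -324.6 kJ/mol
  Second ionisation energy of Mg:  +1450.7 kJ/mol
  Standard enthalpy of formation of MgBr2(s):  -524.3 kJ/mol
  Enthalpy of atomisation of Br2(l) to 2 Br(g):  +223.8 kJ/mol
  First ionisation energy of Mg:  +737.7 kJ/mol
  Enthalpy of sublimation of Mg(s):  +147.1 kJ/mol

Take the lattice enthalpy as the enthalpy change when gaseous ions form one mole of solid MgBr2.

U = -2434.4 kJ/mol

ΔHf° = 1·ΔHsub + 1·(ΣIE) + 1·D(Br2) + 2·EA + U
-524.3 = 1·(+147.1) + 1·(+2188.4) + 1·(+223.8) + 2·(-324.6) + U
U = -524.3 − (+1910.1) = -2434.4 kJ/mol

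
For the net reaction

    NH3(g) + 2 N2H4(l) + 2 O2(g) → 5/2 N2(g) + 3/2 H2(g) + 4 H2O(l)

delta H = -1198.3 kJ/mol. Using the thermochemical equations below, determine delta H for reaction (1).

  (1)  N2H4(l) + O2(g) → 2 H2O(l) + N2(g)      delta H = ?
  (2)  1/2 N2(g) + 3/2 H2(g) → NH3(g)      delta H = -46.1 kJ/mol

delta H = -622.2 kJ/mol

(1) × 2 (scale by 2 for the 2 N2H4(l)): contributes 2·x
(2) reversed (reverse to put NH3(g) on the reactant side): +46.1 kJ/mol
-1198.3 = (+46.1) + 2·x
x = (-1198.3 − (+46.1)) / (2) = -622.2 kJ/mol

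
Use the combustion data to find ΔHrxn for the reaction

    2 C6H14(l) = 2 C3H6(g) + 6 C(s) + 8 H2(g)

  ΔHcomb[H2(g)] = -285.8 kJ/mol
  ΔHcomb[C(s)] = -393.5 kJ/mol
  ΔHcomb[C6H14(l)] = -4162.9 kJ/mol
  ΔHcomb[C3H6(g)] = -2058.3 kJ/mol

With combustion enthalpies, reactants minus products:
= [2·(-4162.9)] − [2·(-2058.3) + 6·(-393.5) + 8·(-285.8)]
= 438.2 kJ/mol

ΔHrxn = 438.2 kJ/mol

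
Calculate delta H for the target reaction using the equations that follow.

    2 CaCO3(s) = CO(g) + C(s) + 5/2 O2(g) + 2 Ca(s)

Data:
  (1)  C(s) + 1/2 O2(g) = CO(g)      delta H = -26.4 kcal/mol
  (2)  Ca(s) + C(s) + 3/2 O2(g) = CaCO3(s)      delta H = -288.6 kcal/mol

delta H = 550.8 kcal/mol

(1) as written (CO(g) already on the product side): -26.4 kcal/mol
(2) reversed and × 2 (CaCO3(s) must end up as a reactant; ×2 to match 2 CaCO3(s) in the target): (-2)·(-288.6) = +577.2 kcal/mol
Since enthalpy is a state function, delta H = (-26.4) + (+577.2) = 550.8 kcal/mol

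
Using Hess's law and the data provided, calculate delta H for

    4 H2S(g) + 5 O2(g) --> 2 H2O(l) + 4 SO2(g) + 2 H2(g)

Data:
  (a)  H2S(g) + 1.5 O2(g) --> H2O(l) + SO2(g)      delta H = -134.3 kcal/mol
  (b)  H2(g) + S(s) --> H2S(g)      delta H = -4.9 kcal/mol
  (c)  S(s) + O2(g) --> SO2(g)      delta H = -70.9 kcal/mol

(a) × 2 (scale by 2 for the 2 H2O(l)): (2)·(-134.3) = -268.6 kcal/mol
(b) reversed and × 2 (H2(g) must end up as a product; ×2 to match 2 H2(g) in the target): (-2)·(-4.9) = +9.8 kcal/mol
(c) × 2: (2)·(-70.9) = -141.8 kcal/mol
Combining the equations, delta H = (-268.6) + (+9.8) + (-141.8) = -400.6 kcal/mol

delta H = -400.6 kcal/mol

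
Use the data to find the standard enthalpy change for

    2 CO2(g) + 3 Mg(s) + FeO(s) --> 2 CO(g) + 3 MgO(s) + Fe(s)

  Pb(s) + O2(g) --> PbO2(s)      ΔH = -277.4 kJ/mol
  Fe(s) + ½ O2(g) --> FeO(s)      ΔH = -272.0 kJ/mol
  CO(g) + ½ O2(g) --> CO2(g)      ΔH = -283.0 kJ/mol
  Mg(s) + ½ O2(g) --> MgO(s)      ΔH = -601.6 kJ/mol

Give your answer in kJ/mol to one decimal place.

ΔH = -966.8 kJ/mol

equation 1: not needed.
equation 2 reversed: +272.0 kJ/mol
equation 3 reversed and × 2: (-2)·(-283.0) = +566.0 kJ/mol
equation 4 × 3: (3)·(-601.6) = -1804.8 kJ/mol
Since enthalpy is a state function, ΔH = (-1)·(-272.0) + (-2)·(-283.0) + (3)·(-601.6) = -966.8 kJ/mol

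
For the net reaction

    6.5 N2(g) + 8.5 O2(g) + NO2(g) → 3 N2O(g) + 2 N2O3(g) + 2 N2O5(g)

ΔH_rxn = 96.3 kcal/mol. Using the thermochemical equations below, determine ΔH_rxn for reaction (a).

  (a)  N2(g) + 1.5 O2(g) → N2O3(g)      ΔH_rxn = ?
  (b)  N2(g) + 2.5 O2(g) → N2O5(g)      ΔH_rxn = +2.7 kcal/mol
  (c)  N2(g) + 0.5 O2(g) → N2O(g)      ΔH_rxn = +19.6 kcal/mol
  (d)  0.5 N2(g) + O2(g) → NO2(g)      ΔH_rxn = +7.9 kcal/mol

ΔH_rxn = 20.0 kcal/mol

(a) × 2 (scale by 2 for the 2 N2O3(g)): contributes 2·x
(b) × 2 (×2 to match 2 N2O5(g) in the target): (2)·(+2.7) = +5.4 kcal/mol
(c) × 3 (scale by 3 for the 3 N2O(g)): (3)·(+19.6) = +58.8 kcal/mol
(d) reversed (NO2(g) must end up as a reactant): -7.9 kcal/mol
+96.3 = (+5.4) + (+58.8) + (-7.9) + 2·x
x = (+96.3 − (+56.3)) / (2) = 20.0 kcal/mol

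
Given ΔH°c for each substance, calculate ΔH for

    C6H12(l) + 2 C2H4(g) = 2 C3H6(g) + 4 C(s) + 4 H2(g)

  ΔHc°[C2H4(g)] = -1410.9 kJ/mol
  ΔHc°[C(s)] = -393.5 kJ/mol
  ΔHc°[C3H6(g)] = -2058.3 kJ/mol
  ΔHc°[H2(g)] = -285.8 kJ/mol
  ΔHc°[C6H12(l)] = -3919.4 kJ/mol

With combustion enthalpies, reactants minus products:
= [1·(-3919.4) + 2·(-1410.9)] − [2·(-2058.3) + 4·(-393.5) + 4·(-285.8)]
= 92.6 kJ/mol

ΔH = 92.6 kJ/mol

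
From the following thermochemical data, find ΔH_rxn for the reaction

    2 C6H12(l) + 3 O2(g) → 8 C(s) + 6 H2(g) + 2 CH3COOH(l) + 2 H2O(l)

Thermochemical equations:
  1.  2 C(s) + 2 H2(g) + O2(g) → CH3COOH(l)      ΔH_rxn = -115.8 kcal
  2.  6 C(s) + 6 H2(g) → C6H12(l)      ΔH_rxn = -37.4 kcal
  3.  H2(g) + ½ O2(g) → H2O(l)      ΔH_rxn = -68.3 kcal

eq. 1 × 2 (scale by 2 for the 2 CH3COOH(l)): (2)·(-115.8) = -231.6 kcal
eq. 2 reversed and × 2 (C6H12(l) must end up as a reactant; scale by 2 for the 2 C6H12(l)): (-2)·(-37.4) = +74.8 kcal
eq. 3 × 2 (×2 to match 2 H2O(l) in the target): (2)·(-68.3) = -136.6 kcal
By Hess's law, ΔH_rxn = (-231.6) + (+74.8) + (-136.6) = -293.4 kcal

ΔH_rxn = -293.4 kcal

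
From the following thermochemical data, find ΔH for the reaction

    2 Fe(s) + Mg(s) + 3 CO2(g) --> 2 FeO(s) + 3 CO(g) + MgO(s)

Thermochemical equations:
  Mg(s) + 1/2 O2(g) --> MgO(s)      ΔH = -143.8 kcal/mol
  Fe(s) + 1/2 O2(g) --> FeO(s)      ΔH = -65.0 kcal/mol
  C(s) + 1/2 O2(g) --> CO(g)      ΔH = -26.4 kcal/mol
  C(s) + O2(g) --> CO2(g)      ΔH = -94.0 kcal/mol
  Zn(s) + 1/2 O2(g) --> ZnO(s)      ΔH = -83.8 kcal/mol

equation 1 as written: -143.8 kcal/mol
equation 2 × 2: (2)·(-65.0) = -130.0 kcal/mol
equation 3 × 3: (3)·(-26.4) = -79.2 kcal/mol
equation 4 reversed and × 3: (-3)·(-94.0) = +282.0 kcal/mol
equation 5: not needed.
ΔH = (1)·(-143.8) + (2)·(-65.0) + (3)·(-26.4) + (-3)·(-94.0) = -71.0 kcal/mol

ΔH = -71.0 kcal/mol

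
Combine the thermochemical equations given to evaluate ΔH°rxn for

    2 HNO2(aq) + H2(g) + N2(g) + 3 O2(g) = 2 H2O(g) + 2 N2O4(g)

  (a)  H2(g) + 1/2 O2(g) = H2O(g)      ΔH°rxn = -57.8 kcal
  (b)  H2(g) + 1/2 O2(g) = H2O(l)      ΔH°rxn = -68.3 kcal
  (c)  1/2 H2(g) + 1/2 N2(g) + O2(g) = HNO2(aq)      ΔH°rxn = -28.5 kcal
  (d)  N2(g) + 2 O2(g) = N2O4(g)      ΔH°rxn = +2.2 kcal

ΔH°rxn = -54.2 kcal

(a) × 2: (2)·(-57.8) = -115.6 kcal
(b): not needed.
(c) reversed and × 2: (-2)·(-28.5) = +57.0 kcal
(d) × 2: (2)·(+2.2) = +4.4 kcal
Summing the manipulated equations, ΔH°rxn = (-115.6) + (+57.0) + (+4.4) = -54.2 kcal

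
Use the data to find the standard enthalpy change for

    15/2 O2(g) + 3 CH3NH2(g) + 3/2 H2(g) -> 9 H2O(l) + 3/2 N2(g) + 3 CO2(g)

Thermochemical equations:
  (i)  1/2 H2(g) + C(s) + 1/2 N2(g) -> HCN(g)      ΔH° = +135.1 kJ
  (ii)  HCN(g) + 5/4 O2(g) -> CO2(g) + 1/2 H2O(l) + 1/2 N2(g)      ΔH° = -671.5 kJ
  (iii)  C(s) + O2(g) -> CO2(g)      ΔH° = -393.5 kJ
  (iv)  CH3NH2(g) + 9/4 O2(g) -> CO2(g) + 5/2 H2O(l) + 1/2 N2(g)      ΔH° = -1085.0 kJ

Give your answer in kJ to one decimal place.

(i) × 3 (×3 to match 3/2 H2(g) in the target): (3)·(+135.1) = +405.3 kJ
(ii) × 3: (3)·(-671.5) = -2014.5 kJ
(iii) reversed and × 3: (-3)·(-393.5) = +1180.5 kJ
(iv) × 3 (scale by 3 for the 3 CH3NH2(g)): (3)·(-1085.0) = -3255.0 kJ
Combining the equations, ΔH° = (+405.3) + (-2014.5) + (+1180.5) + (-3255.0) = -3683.7 kJ

ΔH° = -3683.7 kJ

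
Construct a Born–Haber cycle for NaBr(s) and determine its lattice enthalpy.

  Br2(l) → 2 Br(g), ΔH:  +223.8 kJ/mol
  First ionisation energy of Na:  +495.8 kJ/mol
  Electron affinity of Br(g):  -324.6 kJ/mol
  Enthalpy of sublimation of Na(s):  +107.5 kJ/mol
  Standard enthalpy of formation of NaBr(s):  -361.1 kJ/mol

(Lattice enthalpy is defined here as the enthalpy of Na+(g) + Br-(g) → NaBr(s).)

U = -751.7 kJ/mol

ΔHf° = 1·ΔHsub + 1·(ΣIE) + 1/2·D(Br2) + 1·EA + U
-361.1 = 1·(+107.5) + 1·(+495.8) + 1/2·(+223.8) + 1·(-324.6) + U
U = -361.1 − (+390.6) = -751.7 kJ/mol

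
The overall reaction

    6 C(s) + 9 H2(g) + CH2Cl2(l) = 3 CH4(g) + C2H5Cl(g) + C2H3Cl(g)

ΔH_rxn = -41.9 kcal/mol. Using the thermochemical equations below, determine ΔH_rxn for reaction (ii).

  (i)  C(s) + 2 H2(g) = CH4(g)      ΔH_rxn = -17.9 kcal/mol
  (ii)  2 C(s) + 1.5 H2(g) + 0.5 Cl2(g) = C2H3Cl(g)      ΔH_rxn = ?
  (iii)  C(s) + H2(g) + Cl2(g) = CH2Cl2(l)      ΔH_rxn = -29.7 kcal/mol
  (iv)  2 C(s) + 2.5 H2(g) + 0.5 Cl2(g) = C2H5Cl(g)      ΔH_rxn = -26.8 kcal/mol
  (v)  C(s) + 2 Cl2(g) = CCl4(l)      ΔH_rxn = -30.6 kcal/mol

(i) × 3 (×3 to match 3 CH4(g) in the target): (3)·(-17.9) = -53.7 kcal/mol
(ii) as written (C2H3Cl(g) already on the product side): contributes x
(iii) reversed (CH2Cl2(l) must end up as a reactant): +29.7 kcal/mol
(iv) as written (C2H5Cl(g) already on the product side): -26.8 kcal/mol
(v): not needed (CCl4(l) appears nowhere else).
-41.9 = (-53.7) + (+29.7) + (-26.8) + x
x = (-41.9 − (-50.8)) / (1) = 8.9 kcal/mol

ΔH_rxn = 8.9 kcal/mol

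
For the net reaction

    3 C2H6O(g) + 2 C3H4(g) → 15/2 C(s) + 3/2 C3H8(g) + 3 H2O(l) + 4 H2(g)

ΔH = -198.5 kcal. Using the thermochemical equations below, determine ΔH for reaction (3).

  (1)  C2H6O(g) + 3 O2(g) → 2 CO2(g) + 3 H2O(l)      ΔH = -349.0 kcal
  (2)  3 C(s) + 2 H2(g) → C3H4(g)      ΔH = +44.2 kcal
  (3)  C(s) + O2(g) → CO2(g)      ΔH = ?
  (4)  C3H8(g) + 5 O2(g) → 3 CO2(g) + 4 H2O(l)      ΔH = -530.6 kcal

ΔH = -94.0 kcal

(1) × 3 (×3 to match 3 C2H6O(g) in the target): (3)·(-349.0) = -1047.0 kcal
(2) reversed and × 2 (reverse to put C3H4(g) on the reactant side; scale by 2 for the 2 C3H4(g)): (-2)·(+44.2) = -88.4 kcal
(3) reversed and × 3/2: contributes −3/2·x
(4) reversed and × 3/2 (reverse to put C3H8(g) on the product side; scale by 3/2 for the 3/2 C3H8(g)): (-3/2)·(-530.6) = +795.9 kcal
-198.5 = (-1047.0) + (-88.4) + (+795.9) − 3/2·x
x = (-198.5 − (-339.5)) / (-3/2) = -94.0 kcal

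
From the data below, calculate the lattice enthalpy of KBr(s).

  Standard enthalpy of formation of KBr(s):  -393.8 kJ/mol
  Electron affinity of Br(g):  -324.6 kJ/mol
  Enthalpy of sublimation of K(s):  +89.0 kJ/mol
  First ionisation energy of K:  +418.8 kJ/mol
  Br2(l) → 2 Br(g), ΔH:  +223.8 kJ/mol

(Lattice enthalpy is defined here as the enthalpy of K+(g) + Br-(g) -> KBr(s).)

U = -688.9 kJ/mol

ΔHf° = 1·ΔHsub + 1·(ΣIE) + 1/2·D(Br2) + 1·EA + U
-393.8 = 1·(+89.0) + 1·(+418.8) + 1/2·(+223.8) + 1·(-324.6) + U
U = -393.8 − (+295.1) = -688.9 kJ/mol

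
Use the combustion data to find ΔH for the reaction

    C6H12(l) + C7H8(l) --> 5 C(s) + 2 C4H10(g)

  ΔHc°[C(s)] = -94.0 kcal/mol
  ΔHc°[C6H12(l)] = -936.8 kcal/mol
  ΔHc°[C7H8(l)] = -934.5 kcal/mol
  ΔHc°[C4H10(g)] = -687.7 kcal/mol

With combustion enthalpies, reactants minus products:
= [1·(-936.8) + 1·(-934.5)] − [5·(-94.0) + 2·(-687.7)]
= -25.9 kcal/mol

ΔH = -25.9 kcal/mol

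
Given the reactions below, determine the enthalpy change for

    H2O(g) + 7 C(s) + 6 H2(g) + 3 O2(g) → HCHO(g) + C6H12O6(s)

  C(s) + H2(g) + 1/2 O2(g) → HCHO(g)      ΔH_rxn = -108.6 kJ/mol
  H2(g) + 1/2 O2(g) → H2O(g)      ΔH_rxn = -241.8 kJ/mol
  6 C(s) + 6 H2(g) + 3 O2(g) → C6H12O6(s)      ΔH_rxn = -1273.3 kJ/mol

ΔH_rxn = -1140.1 kJ/mol

equation 1 as written: -108.6 kJ/mol
equation 2 reversed: +241.8 kJ/mol
equation 3 as written: -1273.3 kJ/mol
By Hess's law, ΔH_rxn = (1)·(-108.6) + (-1)·(-241.8) + (1)·(-1273.3) = -1140.1 kJ/mol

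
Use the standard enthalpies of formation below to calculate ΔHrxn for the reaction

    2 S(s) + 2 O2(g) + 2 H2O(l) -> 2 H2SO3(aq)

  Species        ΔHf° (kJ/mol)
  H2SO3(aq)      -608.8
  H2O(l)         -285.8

ΔHrxn = -646.0 kJ/mol

Products: 2·(-608.8) = -1217.6
Reactants: 2·(+0.0) + 2·(+0.0) + 2·(-285.8) = -571.6
ΔHrxn = (-1217.6) − (-571.6) = -646.0 kJ/mol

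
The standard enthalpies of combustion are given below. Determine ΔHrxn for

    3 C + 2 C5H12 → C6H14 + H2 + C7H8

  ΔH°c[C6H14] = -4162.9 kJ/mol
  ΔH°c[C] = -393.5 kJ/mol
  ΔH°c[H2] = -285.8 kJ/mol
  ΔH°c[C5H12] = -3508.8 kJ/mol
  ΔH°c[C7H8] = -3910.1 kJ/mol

Using ΔH = Σ nΔHc°(reactants) − Σ nΔHc°(products):
= [3·(-393.5) + 2·(-3508.8)] − [1·(-4162.9) + 1·(-285.8) + 1·(-3910.1)]
= 160.7 kJ/mol

ΔHrxn = 160.7 kJ/mol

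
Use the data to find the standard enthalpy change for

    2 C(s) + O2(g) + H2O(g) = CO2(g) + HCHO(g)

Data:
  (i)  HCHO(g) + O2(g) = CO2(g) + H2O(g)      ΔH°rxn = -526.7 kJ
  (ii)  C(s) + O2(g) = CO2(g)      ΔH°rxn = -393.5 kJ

(i) reversed: +526.7 kJ
(ii) × 2: (2)·(-393.5) = -787.0 kJ
ΔH°rxn = (+526.7) + (-787.0) = -260.3 kJ

ΔH°rxn = -260.3 kJ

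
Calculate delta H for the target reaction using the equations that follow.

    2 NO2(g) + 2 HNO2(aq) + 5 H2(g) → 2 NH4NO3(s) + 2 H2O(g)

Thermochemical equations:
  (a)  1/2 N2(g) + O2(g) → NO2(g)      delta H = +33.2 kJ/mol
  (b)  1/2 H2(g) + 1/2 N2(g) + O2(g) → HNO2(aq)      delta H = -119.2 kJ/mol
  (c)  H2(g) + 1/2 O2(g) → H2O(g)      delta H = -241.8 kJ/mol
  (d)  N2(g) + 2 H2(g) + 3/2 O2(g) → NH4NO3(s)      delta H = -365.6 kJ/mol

(a) reversed and × 2: (-2)·(+33.2) = -66.4 kJ/mol
(b) reversed and × 2: (-2)·(-119.2) = +238.4 kJ/mol
(c) × 2: (2)·(-241.8) = -483.6 kJ/mol
(d) × 2: (2)·(-365.6) = -731.2 kJ/mol
By Hess's law, delta H = (-66.4) + (+238.4) + (-483.6) + (-731.2) = -1042.8 kJ/mol

delta H = -1042.8 kJ/mol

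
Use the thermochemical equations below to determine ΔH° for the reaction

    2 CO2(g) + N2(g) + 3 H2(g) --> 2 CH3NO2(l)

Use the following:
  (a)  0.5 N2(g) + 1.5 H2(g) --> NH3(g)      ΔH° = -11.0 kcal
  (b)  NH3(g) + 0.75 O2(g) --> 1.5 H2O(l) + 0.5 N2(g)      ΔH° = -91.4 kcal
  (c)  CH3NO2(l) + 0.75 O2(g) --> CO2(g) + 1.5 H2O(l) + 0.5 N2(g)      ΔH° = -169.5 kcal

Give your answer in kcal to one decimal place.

ΔH° = 134.2 kcal

(a) × 2 (scale by 2 for the 3 H2(g)): (2)·(-11.0) = -22.0 kcal
(b) × 2: (2)·(-91.4) = -182.8 kcal
(c) reversed and × 2 (reverse to put CH3NO2(l) on the product side; ×2 to match 2 CH3NO2(l) in the target): (-2)·(-169.5) = +339.0 kcal
Since enthalpy is a state function, ΔH° = (2)·(-11.0) + (2)·(-91.4) + (-2)·(-169.5) = 134.2 kcal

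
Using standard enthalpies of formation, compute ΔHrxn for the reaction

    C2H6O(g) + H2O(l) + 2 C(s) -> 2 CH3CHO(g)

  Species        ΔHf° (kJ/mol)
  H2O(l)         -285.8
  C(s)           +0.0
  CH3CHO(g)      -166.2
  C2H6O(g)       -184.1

ΔHrxn = 137.5 kJ/mol

Products: 2·(-166.2) = -332.4
Reactants: 1·(-184.1) + 1·(-285.8) + 2·(+0.0) = -469.9
ΔHrxn = (-332.4) − (-469.9) = 137.5 kJ/mol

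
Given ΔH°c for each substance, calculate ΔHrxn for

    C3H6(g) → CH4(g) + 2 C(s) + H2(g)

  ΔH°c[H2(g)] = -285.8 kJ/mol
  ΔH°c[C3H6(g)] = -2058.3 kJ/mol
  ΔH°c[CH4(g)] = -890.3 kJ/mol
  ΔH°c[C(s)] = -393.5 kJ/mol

Using ΔH = Σ nΔHc°(reactants) − Σ nΔHc°(products):
= [1·(-2058.3)] − [1·(-890.3) + 2·(-393.5) + 1·(-285.8)]
= -95.2 kJ/mol

ΔHrxn = -95.2 kJ/mol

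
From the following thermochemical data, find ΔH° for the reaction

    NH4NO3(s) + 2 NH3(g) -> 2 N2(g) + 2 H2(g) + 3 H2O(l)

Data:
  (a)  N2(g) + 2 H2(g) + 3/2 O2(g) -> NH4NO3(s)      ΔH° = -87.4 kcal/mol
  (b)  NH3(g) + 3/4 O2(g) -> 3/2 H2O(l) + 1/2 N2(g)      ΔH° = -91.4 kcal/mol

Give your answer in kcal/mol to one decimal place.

ΔH° = -95.4 kcal/mol

(a) reversed (NH4NO3(s) must end up as a reactant): +87.4 kcal/mol
(b) × 2 (×2 to match 2 NH3(g) in the target): (2)·(-91.4) = -182.8 kcal/mol
ΔH° = (+87.4) + (-182.8) = -95.4 kcal/mol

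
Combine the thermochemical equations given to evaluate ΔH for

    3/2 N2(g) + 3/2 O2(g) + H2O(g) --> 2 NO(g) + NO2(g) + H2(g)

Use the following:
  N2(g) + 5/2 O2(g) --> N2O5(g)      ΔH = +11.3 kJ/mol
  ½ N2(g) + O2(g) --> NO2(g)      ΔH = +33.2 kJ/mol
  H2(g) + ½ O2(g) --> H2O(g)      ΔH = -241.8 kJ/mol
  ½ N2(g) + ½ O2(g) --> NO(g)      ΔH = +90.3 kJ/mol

ΔH = 455.6 kJ/mol

equation 1: not needed.
equation 2 as written: +33.2 kJ/mol
equation 3 reversed: +241.8 kJ/mol
equation 4 × 2: (2)·(+90.3) = +180.6 kJ/mol
Since enthalpy is a state function, ΔH = (1)·(+33.2) + (-1)·(-241.8) + (2)·(+90.3) = 455.6 kJ/mol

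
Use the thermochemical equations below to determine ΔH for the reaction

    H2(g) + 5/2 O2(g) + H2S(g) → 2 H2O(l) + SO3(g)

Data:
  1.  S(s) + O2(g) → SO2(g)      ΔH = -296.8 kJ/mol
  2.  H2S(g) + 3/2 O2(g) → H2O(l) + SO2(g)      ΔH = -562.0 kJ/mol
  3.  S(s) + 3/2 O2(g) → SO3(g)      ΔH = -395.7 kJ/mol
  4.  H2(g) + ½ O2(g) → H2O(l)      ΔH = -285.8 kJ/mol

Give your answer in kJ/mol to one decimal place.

ΔH = -946.7 kJ/mol

eq. 1 reversed: +296.8 kJ/mol
eq. 2 as written: -562.0 kJ/mol
eq. 3 as written: -395.7 kJ/mol
eq. 4 as written: -285.8 kJ/mol
ΔH = (-1)·(-296.8) + (1)·(-562.0) + (1)·(-395.7) + (1)·(-285.8) = -946.7 kJ/mol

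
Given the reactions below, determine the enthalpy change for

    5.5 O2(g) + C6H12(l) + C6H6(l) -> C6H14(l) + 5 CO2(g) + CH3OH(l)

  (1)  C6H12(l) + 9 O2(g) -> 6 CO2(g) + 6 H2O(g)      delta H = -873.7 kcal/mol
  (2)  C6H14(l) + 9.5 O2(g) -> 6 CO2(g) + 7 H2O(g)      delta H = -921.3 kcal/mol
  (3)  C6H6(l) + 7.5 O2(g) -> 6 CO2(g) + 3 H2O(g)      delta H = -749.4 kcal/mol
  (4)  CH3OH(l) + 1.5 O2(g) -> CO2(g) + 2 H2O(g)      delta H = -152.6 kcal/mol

(1) as written (C6H12(l) already on the reactant side): -873.7 kcal/mol
(2) reversed (reverse to put C6H14(l) on the product side): +921.3 kcal/mol
(3) as written (C6H6(l) already on the reactant side): -749.4 kcal/mol
(4) reversed (CH3OH(l) must end up as a product): +152.6 kcal/mol
delta H = (-873.7) + (+921.3) + (-749.4) + (+152.6) = -549.2 kcal/mol

delta H = -549.2 kcal/mol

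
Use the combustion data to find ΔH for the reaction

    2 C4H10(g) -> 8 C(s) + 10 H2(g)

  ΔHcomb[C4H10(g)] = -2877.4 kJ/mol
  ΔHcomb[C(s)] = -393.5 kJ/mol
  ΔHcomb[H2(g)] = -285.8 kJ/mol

ΔH = 251.2 kJ/mol

Using ΔH = Σ nΔHc°(reactants) − Σ nΔHc°(products):
= [2·(-2877.4)] − [8·(-393.5) + 10·(-285.8)]
= 251.2 kJ/mol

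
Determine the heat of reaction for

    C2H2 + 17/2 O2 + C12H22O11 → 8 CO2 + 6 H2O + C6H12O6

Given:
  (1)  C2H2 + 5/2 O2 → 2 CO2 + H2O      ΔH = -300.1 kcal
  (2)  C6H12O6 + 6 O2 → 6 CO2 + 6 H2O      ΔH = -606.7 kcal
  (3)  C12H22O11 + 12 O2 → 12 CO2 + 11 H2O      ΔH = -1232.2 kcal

(1) as written (C2H2 already on the reactant side): -300.1 kcal
(2) reversed (reverse to put C6H12O6 on the product side): +606.7 kcal
(3) as written (C12H22O11 already on the reactant side): -1232.2 kcal
ΔH = (-300.1) + (+606.7) + (-1232.2) = -925.6 kcal

ΔH = -925.6 kcal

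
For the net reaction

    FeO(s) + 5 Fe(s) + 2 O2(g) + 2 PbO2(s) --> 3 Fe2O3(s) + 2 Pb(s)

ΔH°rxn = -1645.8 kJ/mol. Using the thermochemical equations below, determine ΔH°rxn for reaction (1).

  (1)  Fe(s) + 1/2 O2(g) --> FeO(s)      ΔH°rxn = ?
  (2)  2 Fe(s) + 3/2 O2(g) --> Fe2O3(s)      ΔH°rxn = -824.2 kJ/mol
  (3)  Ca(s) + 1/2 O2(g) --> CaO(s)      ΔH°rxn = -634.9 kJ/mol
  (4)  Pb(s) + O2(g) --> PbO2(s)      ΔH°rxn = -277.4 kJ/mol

(1) reversed (FeO(s) must end up as a reactant): contributes −x
(2) × 3 (×3 to match 3 Fe2O3(s) in the target): (3)·(-824.2) = -2472.6 kJ/mol
(3): not needed (CaO(s) appears nowhere else).
(4) reversed and × 2 (PbO2(s) must end up as a reactant; scale by 2 for the 2 PbO2(s)): (-2)·(-277.4) = +554.8 kJ/mol
-1645.8 = (-2472.6) + (+554.8) − x
x = (-1645.8 − (-1917.8)) / (-1) = -272.0 kJ/mol

ΔH°rxn = -272.0 kJ/mol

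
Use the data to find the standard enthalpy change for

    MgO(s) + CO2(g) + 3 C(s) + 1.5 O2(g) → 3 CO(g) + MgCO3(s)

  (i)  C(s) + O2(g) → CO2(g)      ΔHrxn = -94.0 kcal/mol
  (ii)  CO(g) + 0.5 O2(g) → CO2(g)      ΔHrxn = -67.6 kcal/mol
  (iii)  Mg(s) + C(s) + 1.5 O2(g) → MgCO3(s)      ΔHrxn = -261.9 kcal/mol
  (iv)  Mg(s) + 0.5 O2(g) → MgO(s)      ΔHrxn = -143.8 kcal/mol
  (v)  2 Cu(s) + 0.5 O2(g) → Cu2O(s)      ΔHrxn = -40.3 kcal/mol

ΔHrxn = -103.3 kcal/mol

(i) × 2: (2)·(-94.0) = -188.0 kcal/mol
(ii) reversed and × 3: (-3)·(-67.6) = +202.8 kcal/mol
(iii) as written: -261.9 kcal/mol
(iv) reversed: +143.8 kcal/mol
(v): not needed.
ΔHrxn = (2)·(-94.0) + (-3)·(-67.6) + (1)·(-261.9) + (-1)·(-143.8) = -103.3 kcal/mol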